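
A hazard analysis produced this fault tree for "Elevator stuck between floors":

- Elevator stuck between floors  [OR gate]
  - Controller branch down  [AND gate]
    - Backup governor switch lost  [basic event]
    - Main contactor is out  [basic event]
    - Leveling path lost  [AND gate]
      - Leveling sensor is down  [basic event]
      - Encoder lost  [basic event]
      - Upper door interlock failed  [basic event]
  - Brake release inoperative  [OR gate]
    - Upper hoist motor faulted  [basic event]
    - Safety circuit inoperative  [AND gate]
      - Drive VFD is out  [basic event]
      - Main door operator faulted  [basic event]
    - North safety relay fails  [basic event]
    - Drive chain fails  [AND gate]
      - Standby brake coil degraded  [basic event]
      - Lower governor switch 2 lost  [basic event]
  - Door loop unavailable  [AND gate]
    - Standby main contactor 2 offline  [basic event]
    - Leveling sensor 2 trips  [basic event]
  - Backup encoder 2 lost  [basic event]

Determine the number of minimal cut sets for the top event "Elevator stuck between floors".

Leveling path lost [AND]: one cut set from each child combined → 1 × 1 × 1 = 1 cut set(s).
Controller branch down [AND]: one cut set from each child combined → 1 × 1 × 1 = 1 cut set(s).
Safety circuit inoperative [AND]: one cut set from each child combined → 1 × 1 = 1 cut set(s).
Drive chain fails [AND]: one cut set from each child combined → 1 × 1 = 1 cut set(s).
Brake release inoperative [OR]: union of children's cut sets → 4 cut set(s).
Door loop unavailable [AND]: one cut set from each child combined → 1 × 1 = 1 cut set(s).
Elevator stuck between floors [OR]: union of children's cut sets → 7 cut set(s).
Minimal cut sets: {Backup governor switch lost, Encoder lost, Leveling sensor is down, Main contactor is out, Upper door interlock failed}; {Upper hoist motor faulted}; {Drive VFD is out, Main door operator faulted}; {North safety relay fails}; {Lower governor switch 2 lost, Standby brake coil degraded}; {Leveling sensor 2 trips, Standby main contactor 2 offline}; {Backup encoder 2 lost}.

7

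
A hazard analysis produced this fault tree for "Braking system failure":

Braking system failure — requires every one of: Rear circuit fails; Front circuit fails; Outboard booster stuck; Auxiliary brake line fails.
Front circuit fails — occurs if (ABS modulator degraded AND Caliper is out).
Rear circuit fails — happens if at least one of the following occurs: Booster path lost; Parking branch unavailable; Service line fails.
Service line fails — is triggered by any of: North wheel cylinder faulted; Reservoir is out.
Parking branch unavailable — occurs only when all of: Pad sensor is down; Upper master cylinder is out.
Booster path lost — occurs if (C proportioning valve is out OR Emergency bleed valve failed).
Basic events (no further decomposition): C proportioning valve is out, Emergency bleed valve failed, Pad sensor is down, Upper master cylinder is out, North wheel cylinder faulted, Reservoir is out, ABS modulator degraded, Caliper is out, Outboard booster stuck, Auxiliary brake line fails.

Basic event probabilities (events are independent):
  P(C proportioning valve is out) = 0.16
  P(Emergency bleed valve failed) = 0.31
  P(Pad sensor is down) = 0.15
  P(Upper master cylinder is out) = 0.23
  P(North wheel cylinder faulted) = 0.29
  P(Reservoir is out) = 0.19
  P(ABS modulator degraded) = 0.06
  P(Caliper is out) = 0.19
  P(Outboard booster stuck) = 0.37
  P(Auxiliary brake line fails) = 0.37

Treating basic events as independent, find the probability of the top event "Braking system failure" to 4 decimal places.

0.0011

P(Booster path lost) [OR] = 1 − (1−0.16) × (1−0.31) = 0.420400
P(Parking branch unavailable) [AND] = 0.15 × 0.23 = 0.034500
P(Service line fails) [OR] = 1 − (1−0.29) × (1−0.19) = 0.424900
P(Rear circuit fails) [OR] = 1 − (1−0.420400) × (1−0.034500) × (1−0.424900) = 0.678172
P(Front circuit fails) [AND] = 0.06 × 0.19 = 0.011400
P(Braking system failure) [AND] = 0.678172 × 0.011400 × 0.37 × 0.37 = 0.001058
Rounded to 4 decimal places: P(Braking system failure) ≈ 0.0011.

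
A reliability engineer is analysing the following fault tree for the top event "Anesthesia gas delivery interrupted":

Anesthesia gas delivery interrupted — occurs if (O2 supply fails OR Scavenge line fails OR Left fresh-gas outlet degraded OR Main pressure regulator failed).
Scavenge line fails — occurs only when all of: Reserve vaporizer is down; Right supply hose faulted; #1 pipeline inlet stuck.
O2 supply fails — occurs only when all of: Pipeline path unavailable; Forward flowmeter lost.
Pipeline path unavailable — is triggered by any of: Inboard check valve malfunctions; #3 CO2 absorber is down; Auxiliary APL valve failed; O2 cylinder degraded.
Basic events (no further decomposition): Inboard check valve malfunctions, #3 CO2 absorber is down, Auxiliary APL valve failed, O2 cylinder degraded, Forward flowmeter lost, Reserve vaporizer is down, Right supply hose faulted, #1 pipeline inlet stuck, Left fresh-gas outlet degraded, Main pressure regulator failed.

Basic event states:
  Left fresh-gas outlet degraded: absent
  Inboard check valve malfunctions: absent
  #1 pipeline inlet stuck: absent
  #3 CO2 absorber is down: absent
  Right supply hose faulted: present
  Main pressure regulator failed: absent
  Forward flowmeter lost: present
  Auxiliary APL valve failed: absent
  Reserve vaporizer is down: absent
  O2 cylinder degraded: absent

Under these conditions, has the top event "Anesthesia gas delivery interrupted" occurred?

No

Pipeline path unavailable [OR]: Inboard check valve malfunctions=not, #3 CO2 absorber is down=not, Auxiliary APL valve failed=not, O2 cylinder degraded=not → no input occurs → does not occur.
O2 supply fails [AND]: Pipeline path unavailable=not, Forward flowmeter lost=occurs → not all inputs occur → does not occur.
Scavenge line fails [AND]: Reserve vaporizer is down=not, Right supply hose faulted=occurs, #1 pipeline inlet stuck=not → not all inputs occur → does not occur.
Anesthesia gas delivery interrupted [OR]: O2 supply fails=not, Scavenge line fails=not, Left fresh-gas outlet degraded=not, Main pressure regulator failed=not → no input occurs → does not occur.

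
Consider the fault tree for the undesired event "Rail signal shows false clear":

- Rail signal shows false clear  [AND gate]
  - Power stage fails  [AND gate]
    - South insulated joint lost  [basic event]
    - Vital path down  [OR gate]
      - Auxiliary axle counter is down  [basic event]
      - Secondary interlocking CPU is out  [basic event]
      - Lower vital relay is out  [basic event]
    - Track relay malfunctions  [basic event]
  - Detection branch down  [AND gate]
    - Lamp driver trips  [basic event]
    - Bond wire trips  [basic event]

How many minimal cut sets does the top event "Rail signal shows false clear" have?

3

Vital path down [OR]: union of children's cut sets → 3 cut set(s).
Power stage fails [AND]: one cut set from each child combined → 1 × 3 × 1 = 3 cut set(s).
Detection branch down [AND]: one cut set from each child combined → 1 × 1 = 1 cut set(s).
Rail signal shows false clear [AND]: one cut set from each child combined → 3 × 1 = 3 cut set(s).
Minimal cut sets: {Auxiliary axle counter is down, Bond wire trips, Lamp driver trips, South insulated joint lost, Track relay malfunctions}; {Bond wire trips, Lamp driver trips, Secondary interlocking CPU is out, South insulated joint lost, Track relay malfunctions}; {Bond wire trips, Lamp driver trips, Lower vital relay is out, South insulated joint lost, Track relay malfunctions}.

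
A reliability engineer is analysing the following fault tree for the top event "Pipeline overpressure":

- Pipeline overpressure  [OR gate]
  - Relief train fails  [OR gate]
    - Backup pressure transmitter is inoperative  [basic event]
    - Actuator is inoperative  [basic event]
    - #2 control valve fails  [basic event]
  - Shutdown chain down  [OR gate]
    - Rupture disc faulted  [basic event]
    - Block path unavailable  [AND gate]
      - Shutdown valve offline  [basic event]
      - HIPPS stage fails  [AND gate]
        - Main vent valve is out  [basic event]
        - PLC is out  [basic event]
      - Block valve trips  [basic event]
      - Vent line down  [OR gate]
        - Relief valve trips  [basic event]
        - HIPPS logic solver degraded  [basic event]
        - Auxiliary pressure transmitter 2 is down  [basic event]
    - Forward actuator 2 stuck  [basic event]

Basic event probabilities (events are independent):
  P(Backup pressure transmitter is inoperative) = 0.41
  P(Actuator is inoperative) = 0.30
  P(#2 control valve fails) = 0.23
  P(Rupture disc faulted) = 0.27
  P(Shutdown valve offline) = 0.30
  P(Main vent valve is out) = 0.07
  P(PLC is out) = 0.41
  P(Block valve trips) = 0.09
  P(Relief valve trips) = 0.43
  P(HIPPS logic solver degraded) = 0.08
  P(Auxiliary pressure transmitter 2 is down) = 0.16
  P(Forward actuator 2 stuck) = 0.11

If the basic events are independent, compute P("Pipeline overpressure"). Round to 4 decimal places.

P(Relief train fails) [OR] = 1 − (1−0.41) × (1−0.30) × (1−0.23) = 0.681990
P(HIPPS stage fails) [AND] = 0.07 × 0.41 = 0.028700
P(Vent line down) [OR] = 1 − (1−0.43) × (1−0.08) × (1−0.16) = 0.559504
P(Block path unavailable) [AND] = 0.30 × 0.028700 × 0.09 × 0.559504 = 0.000434
P(Shutdown chain down) [OR] = 1 − (1−0.27) × (1−0.000434) × (1−0.11) = 0.350582
P(Pipeline overpressure) [OR] = 1 − (1−0.681990) × (1−0.350582) = 0.793479
Rounded to 4 decimal places: P(Pipeline overpressure) ≈ 0.7935.

0.7935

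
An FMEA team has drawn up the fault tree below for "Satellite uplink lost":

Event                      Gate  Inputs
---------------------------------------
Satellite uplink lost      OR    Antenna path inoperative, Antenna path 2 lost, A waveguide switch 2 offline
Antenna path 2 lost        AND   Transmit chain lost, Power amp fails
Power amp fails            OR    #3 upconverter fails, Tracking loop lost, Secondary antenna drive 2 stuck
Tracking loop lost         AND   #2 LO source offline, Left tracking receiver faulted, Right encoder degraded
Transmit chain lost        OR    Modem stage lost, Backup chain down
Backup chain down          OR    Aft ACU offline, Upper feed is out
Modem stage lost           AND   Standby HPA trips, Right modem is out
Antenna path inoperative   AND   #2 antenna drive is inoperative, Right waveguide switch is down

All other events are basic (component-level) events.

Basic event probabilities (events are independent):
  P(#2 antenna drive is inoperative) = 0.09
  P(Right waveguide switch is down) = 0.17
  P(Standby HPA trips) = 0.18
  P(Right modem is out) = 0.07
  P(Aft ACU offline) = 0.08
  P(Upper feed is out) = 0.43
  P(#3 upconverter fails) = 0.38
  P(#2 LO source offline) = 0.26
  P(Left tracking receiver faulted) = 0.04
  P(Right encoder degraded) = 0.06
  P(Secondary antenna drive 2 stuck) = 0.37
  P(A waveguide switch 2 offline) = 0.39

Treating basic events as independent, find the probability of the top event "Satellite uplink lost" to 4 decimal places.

0.5759

P(Antenna path inoperative) [AND] = 0.09 × 0.17 = 0.015300
P(Modem stage lost) [AND] = 0.18 × 0.07 = 0.012600
P(Backup chain down) [OR] = 1 − (1−0.08) × (1−0.43) = 0.475600
P(Transmit chain lost) [OR] = 1 − (1−0.012600) × (1−0.475600) = 0.482207
P(Tracking loop lost) [AND] = 0.26 × 0.04 × 0.06 = 0.000624
P(Power amp fails) [OR] = 1 − (1−0.38) × (1−0.000624) × (1−0.37) = 0.609644
P(Antenna path 2 lost) [AND] = 0.482207 × 0.609644 = 0.293975
P(Satellite uplink lost) [OR] = 1 − (1−0.015300) × (1−0.293975) × (1−0.39) = 0.575914
Rounded to 4 decimal places: P(Satellite uplink lost) ≈ 0.5759.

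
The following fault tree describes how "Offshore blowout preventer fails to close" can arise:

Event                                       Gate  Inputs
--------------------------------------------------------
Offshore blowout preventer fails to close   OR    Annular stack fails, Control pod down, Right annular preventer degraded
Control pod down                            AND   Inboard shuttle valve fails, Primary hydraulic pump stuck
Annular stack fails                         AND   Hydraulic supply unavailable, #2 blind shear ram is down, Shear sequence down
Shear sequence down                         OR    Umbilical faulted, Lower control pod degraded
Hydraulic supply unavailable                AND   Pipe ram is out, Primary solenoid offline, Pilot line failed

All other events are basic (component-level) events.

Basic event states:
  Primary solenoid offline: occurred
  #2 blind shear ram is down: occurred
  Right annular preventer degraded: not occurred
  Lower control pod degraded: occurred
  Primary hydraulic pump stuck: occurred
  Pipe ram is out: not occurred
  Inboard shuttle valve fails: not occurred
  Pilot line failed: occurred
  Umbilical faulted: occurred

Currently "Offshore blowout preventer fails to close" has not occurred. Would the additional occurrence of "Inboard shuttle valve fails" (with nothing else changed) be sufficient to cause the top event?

Yes

Counterfactual: set "Inboard shuttle valve fails" to occurred.
Hydraulic supply unavailable [AND]: Pipe ram is out=not, Primary solenoid offline=occurs, Pilot line failed=occurs → not all inputs occur → does not occur.
Shear sequence down [OR]: Umbilical faulted=occurs, Lower control pod degraded=occurs → at least one input occurs → occurs.
Annular stack fails [AND]: Hydraulic supply unavailable=not, #2 blind shear ram is down=occurs, Shear sequence down=occurs → not all inputs occur → does not occur.
Control pod down [AND]: Inboard shuttle valve fails=occurs, Primary hydraulic pump stuck=occurs → all inputs occur → occurs.
Offshore blowout preventer fails to close [OR]: Annular stack fails=not, Control pod down=occurs, Right annular preventer degraded=not → at least one input occurs → occurs.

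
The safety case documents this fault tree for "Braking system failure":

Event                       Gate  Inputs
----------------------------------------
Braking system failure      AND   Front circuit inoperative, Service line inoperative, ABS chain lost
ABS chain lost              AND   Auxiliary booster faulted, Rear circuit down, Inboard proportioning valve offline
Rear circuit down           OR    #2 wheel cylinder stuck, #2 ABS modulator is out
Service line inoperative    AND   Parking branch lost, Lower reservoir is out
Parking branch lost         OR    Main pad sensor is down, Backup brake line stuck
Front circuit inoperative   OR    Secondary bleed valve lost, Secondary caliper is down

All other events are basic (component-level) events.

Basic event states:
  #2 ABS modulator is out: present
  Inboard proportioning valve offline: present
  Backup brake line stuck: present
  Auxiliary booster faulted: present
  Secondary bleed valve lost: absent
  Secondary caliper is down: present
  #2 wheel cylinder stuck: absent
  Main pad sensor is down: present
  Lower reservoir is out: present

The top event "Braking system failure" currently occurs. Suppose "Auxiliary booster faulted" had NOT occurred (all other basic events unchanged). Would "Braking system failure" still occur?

No

Counterfactual: set "Auxiliary booster faulted" to not occurred.
Front circuit inoperative [OR]: Secondary bleed valve lost=not, Secondary caliper is down=occurs → at least one input occurs → occurs.
Parking branch lost [OR]: Main pad sensor is down=occurs, Backup brake line stuck=occurs → at least one input occurs → occurs.
Service line inoperative [AND]: Parking branch lost=occurs, Lower reservoir is out=occurs → all inputs occur → occurs.
Rear circuit down [OR]: #2 wheel cylinder stuck=not, #2 ABS modulator is out=occurs → at least one input occurs → occurs.
ABS chain lost [AND]: Auxiliary booster faulted=not, Rear circuit down=occurs, Inboard proportioning valve offline=occurs → not all inputs occur → does not occur.
Braking system failure [AND]: Front circuit inoperative=occurs, Service line inoperative=occurs, ABS chain lost=not → not all inputs occur → does not occur.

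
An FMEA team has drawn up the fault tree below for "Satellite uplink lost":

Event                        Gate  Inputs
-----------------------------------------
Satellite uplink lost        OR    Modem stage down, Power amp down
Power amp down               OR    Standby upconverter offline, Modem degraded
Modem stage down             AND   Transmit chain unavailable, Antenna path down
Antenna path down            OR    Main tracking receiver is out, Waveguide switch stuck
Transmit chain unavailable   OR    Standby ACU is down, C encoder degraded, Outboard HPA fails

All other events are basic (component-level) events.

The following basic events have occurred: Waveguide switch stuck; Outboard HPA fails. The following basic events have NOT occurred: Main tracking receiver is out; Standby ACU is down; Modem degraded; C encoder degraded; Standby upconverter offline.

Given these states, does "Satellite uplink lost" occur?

Yes

Transmit chain unavailable [OR]: Standby ACU is down=not, C encoder degraded=not, Outboard HPA fails=occurs → at least one input occurs → occurs.
Antenna path down [OR]: Main tracking receiver is out=not, Waveguide switch stuck=occurs → at least one input occurs → occurs.
Modem stage down [AND]: Transmit chain unavailable=occurs, Antenna path down=occurs → all inputs occur → occurs.
Power amp down [OR]: Standby upconverter offline=not, Modem degraded=not → no input occurs → does not occur.
Satellite uplink lost [OR]: Modem stage down=occurs, Power amp down=not → at least one input occurs → occurs.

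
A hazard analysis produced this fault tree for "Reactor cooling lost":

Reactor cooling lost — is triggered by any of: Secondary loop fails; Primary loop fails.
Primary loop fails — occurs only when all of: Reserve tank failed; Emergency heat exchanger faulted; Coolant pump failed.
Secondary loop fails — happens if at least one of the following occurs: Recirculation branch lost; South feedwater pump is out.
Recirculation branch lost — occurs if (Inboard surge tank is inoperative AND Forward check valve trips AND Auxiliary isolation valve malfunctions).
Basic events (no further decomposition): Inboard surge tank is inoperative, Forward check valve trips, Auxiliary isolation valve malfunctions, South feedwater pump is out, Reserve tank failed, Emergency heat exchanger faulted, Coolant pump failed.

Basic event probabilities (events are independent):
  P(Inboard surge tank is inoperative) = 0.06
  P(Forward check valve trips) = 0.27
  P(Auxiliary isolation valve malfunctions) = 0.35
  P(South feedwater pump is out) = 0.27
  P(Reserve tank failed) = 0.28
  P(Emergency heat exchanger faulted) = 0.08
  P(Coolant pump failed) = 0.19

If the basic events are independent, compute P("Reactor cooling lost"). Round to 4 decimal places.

0.2772

P(Recirculation branch lost) [AND] = 0.06 × 0.27 × 0.35 = 0.005670
P(Secondary loop fails) [OR] = 1 − (1−0.005670) × (1−0.27) = 0.274139
P(Primary loop fails) [AND] = 0.28 × 0.08 × 0.19 = 0.004256
P(Reactor cooling lost) [OR] = 1 − (1−0.274139) × (1−0.004256) = 0.277228
Rounded to 4 decimal places: P(Reactor cooling lost) ≈ 0.2772.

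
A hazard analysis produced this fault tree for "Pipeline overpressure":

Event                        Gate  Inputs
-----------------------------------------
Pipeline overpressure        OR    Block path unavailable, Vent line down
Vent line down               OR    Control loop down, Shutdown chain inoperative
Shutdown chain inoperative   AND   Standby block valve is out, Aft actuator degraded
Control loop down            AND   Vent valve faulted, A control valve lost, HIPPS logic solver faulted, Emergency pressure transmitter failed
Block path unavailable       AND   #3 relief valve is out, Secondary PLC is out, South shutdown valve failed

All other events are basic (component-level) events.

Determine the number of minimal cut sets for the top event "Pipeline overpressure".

3

Block path unavailable [AND]: one cut set from each child combined → 1 × 1 × 1 = 1 cut set(s).
Control loop down [AND]: one cut set from each child combined → 1 × 1 × 1 × 1 = 1 cut set(s).
Shutdown chain inoperative [AND]: one cut set from each child combined → 1 × 1 = 1 cut set(s).
Vent line down [OR]: union of children's cut sets → 2 cut set(s).
Pipeline overpressure [OR]: union of children's cut sets → 3 cut set(s).
Minimal cut sets: {#3 relief valve is out, Secondary PLC is out, South shutdown valve failed}; {A control valve lost, Emergency pressure transmitter failed, HIPPS logic solver faulted, Vent valve faulted}; {Aft actuator degraded, Standby block valve is out}.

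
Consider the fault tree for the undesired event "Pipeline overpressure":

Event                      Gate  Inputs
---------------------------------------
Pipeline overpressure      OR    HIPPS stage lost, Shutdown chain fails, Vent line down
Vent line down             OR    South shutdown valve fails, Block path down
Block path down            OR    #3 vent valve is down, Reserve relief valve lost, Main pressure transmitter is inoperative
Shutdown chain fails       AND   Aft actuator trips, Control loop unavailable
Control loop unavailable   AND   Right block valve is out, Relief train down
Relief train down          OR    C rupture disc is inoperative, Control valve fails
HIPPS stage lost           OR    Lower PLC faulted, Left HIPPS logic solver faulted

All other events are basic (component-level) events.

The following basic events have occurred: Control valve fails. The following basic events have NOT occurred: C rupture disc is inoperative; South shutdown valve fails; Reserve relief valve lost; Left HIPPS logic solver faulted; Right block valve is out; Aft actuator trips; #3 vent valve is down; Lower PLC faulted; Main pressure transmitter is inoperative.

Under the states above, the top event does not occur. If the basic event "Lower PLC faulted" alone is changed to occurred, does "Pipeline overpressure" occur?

Yes

Counterfactual: set "Lower PLC faulted" to occurred.
HIPPS stage lost [OR]: Lower PLC faulted=occurs, Left HIPPS logic solver faulted=not → at least one input occurs → occurs.
Relief train down [OR]: C rupture disc is inoperative=not, Control valve fails=occurs → at least one input occurs → occurs.
Control loop unavailable [AND]: Right block valve is out=not, Relief train down=occurs → not all inputs occur → does not occur.
Shutdown chain fails [AND]: Aft actuator trips=not, Control loop unavailable=not → not all inputs occur → does not occur.
Block path down [OR]: #3 vent valve is down=not, Reserve relief valve lost=not, Main pressure transmitter is inoperative=not → no input occurs → does not occur.
Vent line down [OR]: South shutdown valve fails=not, Block path down=not → no input occurs → does not occur.
Pipeline overpressure [OR]: HIPPS stage lost=occurs, Shutdown chain fails=not, Vent line down=not → at least one input occurs → occurs.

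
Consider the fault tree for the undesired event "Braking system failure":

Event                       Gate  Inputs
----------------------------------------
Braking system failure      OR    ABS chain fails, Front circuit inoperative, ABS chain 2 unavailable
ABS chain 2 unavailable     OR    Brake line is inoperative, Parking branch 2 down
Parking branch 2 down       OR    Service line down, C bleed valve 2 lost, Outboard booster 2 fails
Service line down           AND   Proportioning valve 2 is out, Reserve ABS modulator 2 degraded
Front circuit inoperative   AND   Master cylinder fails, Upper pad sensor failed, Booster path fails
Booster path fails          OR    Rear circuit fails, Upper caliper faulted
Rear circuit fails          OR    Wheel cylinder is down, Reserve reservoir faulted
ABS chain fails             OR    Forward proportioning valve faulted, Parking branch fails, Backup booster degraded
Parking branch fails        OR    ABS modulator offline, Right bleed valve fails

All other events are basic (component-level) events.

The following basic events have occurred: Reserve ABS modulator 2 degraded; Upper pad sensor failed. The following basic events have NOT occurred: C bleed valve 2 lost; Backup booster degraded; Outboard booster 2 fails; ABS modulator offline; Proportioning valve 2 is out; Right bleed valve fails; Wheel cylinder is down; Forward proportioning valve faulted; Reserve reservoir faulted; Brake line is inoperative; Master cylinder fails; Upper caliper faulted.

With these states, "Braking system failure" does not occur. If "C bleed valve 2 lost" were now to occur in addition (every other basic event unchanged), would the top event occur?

Counterfactual: set "C bleed valve 2 lost" to occurred.
Parking branch fails [OR]: ABS modulator offline=not, Right bleed valve fails=not → no input occurs → does not occur.
ABS chain fails [OR]: Forward proportioning valve faulted=not, Parking branch fails=not, Backup booster degraded=not → no input occurs → does not occur.
Rear circuit fails [OR]: Wheel cylinder is down=not, Reserve reservoir faulted=not → no input occurs → does not occur.
Booster path fails [OR]: Rear circuit fails=not, Upper caliper faulted=not → no input occurs → does not occur.
Front circuit inoperative [AND]: Master cylinder fails=not, Upper pad sensor failed=occurs, Booster path fails=not → not all inputs occur → does not occur.
Service line down [AND]: Proportioning valve 2 is out=not, Reserve ABS modulator 2 degraded=occurs → not all inputs occur → does not occur.
Parking branch 2 down [OR]: Service line down=not, C bleed valve 2 lost=occurs, Outboard booster 2 fails=not → at least one input occurs → occurs.
ABS chain 2 unavailable [OR]: Brake line is inoperative=not, Parking branch 2 down=occurs → at least one input occurs → occurs.
Braking system failure [OR]: ABS chain fails=not, Front circuit inoperative=not, ABS chain 2 unavailable=occurs → at least one input occurs → occurs.

Yes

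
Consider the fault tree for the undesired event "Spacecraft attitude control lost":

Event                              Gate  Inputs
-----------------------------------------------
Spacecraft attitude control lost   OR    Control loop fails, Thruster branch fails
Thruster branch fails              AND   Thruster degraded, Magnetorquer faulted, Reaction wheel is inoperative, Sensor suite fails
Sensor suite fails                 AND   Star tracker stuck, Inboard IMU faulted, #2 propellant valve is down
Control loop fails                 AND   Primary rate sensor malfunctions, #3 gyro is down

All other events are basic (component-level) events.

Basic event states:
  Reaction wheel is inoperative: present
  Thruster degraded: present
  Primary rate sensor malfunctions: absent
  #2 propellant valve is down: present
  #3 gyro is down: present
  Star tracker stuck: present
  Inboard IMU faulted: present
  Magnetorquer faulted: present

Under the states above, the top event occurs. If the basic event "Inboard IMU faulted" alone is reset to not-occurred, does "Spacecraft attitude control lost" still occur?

No

Counterfactual: set "Inboard IMU faulted" to not occurred.
Control loop fails [AND]: Primary rate sensor malfunctions=not, #3 gyro is down=occurs → not all inputs occur → does not occur.
Sensor suite fails [AND]: Star tracker stuck=occurs, Inboard IMU faulted=not, #2 propellant valve is down=occurs → not all inputs occur → does not occur.
Thruster branch fails [AND]: Thruster degraded=occurs, Magnetorquer faulted=occurs, Reaction wheel is inoperative=occurs, Sensor suite fails=not → not all inputs occur → does not occur.
Spacecraft attitude control lost [OR]: Control loop fails=not, Thruster branch fails=not → no input occurs → does not occur.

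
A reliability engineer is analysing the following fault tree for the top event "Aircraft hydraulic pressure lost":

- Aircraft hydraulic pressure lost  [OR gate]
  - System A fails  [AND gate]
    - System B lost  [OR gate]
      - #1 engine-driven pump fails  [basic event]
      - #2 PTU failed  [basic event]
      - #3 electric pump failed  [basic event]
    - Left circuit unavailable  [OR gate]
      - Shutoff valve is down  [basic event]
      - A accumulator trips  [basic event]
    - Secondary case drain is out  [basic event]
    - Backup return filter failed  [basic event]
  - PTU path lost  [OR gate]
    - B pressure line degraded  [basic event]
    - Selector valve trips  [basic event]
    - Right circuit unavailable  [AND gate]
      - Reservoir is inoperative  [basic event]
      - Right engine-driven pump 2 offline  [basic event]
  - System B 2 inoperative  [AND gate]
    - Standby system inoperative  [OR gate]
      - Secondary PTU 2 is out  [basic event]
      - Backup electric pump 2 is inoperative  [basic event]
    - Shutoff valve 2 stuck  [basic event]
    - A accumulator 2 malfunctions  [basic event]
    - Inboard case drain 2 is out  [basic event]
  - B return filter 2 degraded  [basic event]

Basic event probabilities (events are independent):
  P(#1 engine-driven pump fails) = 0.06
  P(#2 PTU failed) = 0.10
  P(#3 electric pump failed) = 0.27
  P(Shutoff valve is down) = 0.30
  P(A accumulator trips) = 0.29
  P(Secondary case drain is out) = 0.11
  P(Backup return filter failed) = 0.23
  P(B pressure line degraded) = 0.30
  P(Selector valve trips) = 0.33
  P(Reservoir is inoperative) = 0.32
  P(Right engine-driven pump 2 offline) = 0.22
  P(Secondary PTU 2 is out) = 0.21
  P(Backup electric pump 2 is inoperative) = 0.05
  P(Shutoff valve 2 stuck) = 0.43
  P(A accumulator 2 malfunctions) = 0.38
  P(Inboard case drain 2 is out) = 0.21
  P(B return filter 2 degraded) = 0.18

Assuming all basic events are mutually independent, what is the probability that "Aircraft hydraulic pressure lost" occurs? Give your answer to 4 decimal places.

0.6473

P(System B lost) [OR] = 1 − (1−0.06) × (1−0.10) × (1−0.27) = 0.382420
P(Left circuit unavailable) [OR] = 1 − (1−0.30) × (1−0.29) = 0.503000
P(System A fails) [AND] = 0.382420 × 0.503000 × 0.11 × 0.23 = 0.004867
P(Right circuit unavailable) [AND] = 0.32 × 0.22 = 0.070400
P(PTU path lost) [OR] = 1 − (1−0.30) × (1−0.33) × (1−0.070400) = 0.564018
P(Standby system inoperative) [OR] = 1 − (1−0.21) × (1−0.05) = 0.249500
P(System B 2 inoperative) [AND] = 0.249500 × 0.43 × 0.38 × 0.21 = 0.008561
P(Aircraft hydraulic pressure lost) [OR] = 1 − (1−0.004867) × (1−0.564018) × (1−0.008561) × (1−0.18) = 0.647280
Rounded to 4 decimal places: P(Aircraft hydraulic pressure lost) ≈ 0.6473.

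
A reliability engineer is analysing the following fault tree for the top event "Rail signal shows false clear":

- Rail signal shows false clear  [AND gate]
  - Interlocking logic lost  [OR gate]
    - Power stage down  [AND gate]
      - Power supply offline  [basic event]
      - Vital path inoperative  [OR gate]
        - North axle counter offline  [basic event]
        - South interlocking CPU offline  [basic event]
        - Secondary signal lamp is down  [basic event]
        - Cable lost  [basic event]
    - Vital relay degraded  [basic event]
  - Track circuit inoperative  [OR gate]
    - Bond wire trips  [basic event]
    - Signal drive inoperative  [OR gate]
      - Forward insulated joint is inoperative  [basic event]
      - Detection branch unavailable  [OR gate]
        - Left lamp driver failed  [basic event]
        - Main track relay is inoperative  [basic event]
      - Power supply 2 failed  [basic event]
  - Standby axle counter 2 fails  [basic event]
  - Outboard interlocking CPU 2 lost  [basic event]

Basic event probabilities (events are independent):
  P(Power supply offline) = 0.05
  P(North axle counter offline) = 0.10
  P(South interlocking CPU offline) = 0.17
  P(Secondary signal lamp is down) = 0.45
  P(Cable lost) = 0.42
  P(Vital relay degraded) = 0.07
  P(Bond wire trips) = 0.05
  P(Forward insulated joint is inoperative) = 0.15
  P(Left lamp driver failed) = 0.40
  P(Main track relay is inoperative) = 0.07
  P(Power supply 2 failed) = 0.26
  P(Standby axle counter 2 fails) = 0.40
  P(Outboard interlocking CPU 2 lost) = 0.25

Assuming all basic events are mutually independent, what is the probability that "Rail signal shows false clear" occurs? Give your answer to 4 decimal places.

P(Vital path inoperative) [OR] = 1 − (1−0.10) × (1−0.17) × (1−0.45) × (1−0.42) = 0.761707
P(Power stage down) [AND] = 0.05 × 0.761707 = 0.038085
P(Interlocking logic lost) [OR] = 1 − (1−0.038085) × (1−0.07) = 0.105419
P(Detection branch unavailable) [OR] = 1 − (1−0.40) × (1−0.07) = 0.442000
P(Signal drive inoperative) [OR] = 1 − (1−0.15) × (1−0.442000) × (1−0.26) = 0.649018
P(Track circuit inoperative) [OR] = 1 − (1−0.05) × (1−0.649018) = 0.666567
P(Rail signal shows false clear) [AND] = 0.105419 × 0.666567 × 0.40 × 0.25 = 0.007027
Rounded to 4 decimal places: P(Rail signal shows false clear) ≈ 0.0070.

0.0070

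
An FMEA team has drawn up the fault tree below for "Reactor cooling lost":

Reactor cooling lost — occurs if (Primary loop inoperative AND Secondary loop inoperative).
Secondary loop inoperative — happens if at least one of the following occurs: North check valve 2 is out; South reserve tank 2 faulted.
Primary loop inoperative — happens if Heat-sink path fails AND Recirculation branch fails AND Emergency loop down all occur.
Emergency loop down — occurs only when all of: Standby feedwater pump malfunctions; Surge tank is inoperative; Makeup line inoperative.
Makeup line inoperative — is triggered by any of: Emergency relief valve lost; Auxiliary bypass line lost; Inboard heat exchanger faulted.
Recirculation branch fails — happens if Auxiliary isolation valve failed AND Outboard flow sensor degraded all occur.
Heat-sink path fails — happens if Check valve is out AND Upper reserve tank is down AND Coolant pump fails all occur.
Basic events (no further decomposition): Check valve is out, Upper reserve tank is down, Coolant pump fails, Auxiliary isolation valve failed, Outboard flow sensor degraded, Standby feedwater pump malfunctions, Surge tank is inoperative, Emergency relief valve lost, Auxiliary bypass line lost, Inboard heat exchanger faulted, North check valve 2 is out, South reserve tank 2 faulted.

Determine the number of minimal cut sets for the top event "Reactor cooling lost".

6

Heat-sink path fails [AND]: one cut set from each child combined → 1 × 1 × 1 = 1 cut set(s).
Recirculation branch fails [AND]: one cut set from each child combined → 1 × 1 = 1 cut set(s).
Makeup line inoperative [OR]: union of children's cut sets → 3 cut set(s).
Emergency loop down [AND]: one cut set from each child combined → 1 × 1 × 3 = 3 cut set(s).
Primary loop inoperative [AND]: one cut set from each child combined → 1 × 1 × 3 = 3 cut set(s).
Secondary loop inoperative [OR]: union of children's cut sets → 2 cut set(s).
Reactor cooling lost [AND]: one cut set from each child combined → 3 × 2 = 6 cut set(s).
Minimal cut sets: {Auxiliary isolation valve failed, Check valve is out, Coolant pump fails, Emergency relief valve lost, North check valve 2 is out, Outboard flow sensor degraded, Standby feedwater pump malfunctions, Surge tank is inoperative, Upper reserve tank is down}; {Auxiliary isolation valve failed, Check valve is out, Coolant pump fails, Emergency relief valve lost, Outboard flow sensor degraded, South reserve tank 2 faulted, Standby feedwater pump malfunctions, Surge tank is inoperative, Upper reserve tank is down}; {Auxiliary bypass line lost, Auxiliary isolation valve failed, Check valve is out, Coolant pump fails, North check valve 2 is out, Outboard flow sensor degraded, Standby feedwater pump malfunctions, Surge tank is inoperative, Upper reserve tank is down}; {Auxiliary bypass line lost, Auxiliary isolation valve failed, Check valve is out, Coolant pump fails, Outboard flow sensor degraded, South reserve tank 2 faulted, Standby feedwater pump malfunctions, Surge tank is inoperative, Upper reserve tank is down}; {Auxiliary isolation valve failed, Check valve is out, Coolant pump fails, Inboard heat exchanger faulted, North check valve 2 is out, Outboard flow sensor degraded, Standby feedwater pump malfunctions, Surge tank is inoperative, Upper reserve tank is down}; {Auxiliary isolation valve failed, Check valve is out, Coolant pump fails, Inboard heat exchanger faulted, Outboard flow sensor degraded, South reserve tank 2 faulted, Standby feedwater pump malfunctions, Surge tank is inoperative, Upper reserve tank is down}.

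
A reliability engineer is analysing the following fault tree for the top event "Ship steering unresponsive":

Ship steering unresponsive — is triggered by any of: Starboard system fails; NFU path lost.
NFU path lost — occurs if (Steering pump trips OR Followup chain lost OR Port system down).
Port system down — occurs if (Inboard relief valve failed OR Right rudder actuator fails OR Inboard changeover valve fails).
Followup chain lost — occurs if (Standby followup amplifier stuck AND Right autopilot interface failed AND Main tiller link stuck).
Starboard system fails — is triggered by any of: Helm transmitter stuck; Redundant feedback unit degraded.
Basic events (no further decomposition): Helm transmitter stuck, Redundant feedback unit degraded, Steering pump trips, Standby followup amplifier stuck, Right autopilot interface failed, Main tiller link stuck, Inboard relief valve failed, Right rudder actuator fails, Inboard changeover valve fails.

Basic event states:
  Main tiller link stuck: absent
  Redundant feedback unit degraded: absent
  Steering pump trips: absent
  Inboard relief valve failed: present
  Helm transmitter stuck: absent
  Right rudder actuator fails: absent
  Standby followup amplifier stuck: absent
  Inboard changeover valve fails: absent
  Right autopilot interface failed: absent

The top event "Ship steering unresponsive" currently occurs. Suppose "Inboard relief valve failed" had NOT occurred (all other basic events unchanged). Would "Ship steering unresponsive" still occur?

No

Counterfactual: set "Inboard relief valve failed" to not occurred.
Starboard system fails [OR]: Helm transmitter stuck=not, Redundant feedback unit degraded=not → no input occurs → does not occur.
Followup chain lost [AND]: Standby followup amplifier stuck=not, Right autopilot interface failed=not, Main tiller link stuck=not → not all inputs occur → does not occur.
Port system down [OR]: Inboard relief valve failed=not, Right rudder actuator fails=not, Inboard changeover valve fails=not → no input occurs → does not occur.
NFU path lost [OR]: Steering pump trips=not, Followup chain lost=not, Port system down=not → no input occurs → does not occur.
Ship steering unresponsive [OR]: Starboard system fails=not, NFU path lost=not → no input occurs → does not occur.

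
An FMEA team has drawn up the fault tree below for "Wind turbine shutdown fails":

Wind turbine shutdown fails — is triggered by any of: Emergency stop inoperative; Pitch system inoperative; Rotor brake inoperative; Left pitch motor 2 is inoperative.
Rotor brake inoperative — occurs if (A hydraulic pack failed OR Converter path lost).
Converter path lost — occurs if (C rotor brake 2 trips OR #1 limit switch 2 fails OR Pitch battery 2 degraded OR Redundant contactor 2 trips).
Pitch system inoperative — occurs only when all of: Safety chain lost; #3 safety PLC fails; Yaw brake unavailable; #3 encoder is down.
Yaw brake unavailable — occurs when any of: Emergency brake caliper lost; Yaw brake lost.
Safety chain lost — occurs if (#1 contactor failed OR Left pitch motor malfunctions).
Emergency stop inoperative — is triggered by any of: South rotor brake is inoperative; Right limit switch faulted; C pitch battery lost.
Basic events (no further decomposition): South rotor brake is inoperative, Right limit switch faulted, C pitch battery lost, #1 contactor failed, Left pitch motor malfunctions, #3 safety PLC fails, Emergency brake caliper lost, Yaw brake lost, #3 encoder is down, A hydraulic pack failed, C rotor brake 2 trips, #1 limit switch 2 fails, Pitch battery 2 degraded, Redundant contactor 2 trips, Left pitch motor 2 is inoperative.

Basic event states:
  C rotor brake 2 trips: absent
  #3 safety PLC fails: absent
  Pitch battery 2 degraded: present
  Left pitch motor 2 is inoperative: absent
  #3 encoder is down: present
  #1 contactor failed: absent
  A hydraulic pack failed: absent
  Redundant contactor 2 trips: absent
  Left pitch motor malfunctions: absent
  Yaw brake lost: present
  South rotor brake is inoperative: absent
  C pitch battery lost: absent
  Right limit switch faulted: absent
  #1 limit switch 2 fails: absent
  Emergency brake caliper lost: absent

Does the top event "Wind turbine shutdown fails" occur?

Emergency stop inoperative [OR]: South rotor brake is inoperative=not, Right limit switch faulted=not, C pitch battery lost=not → no input occurs → does not occur.
Safety chain lost [OR]: #1 contactor failed=not, Left pitch motor malfunctions=not → no input occurs → does not occur.
Yaw brake unavailable [OR]: Emergency brake caliper lost=not, Yaw brake lost=occurs → at least one input occurs → occurs.
Pitch system inoperative [AND]: Safety chain lost=not, #3 safety PLC fails=not, Yaw brake unavailable=occurs, #3 encoder is down=occurs → not all inputs occur → does not occur.
Converter path lost [OR]: C rotor brake 2 trips=not, #1 limit switch 2 fails=not, Pitch battery 2 degraded=occurs, Redundant contactor 2 trips=not → at least one input occurs → occurs.
Rotor brake inoperative [OR]: A hydraulic pack failed=not, Converter path lost=occurs → at least one input occurs → occurs.
Wind turbine shutdown fails [OR]: Emergency stop inoperative=not, Pitch system inoperative=not, Rotor brake inoperative=occurs, Left pitch motor 2 is inoperative=not → at least one input occurs → occurs.

Yes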